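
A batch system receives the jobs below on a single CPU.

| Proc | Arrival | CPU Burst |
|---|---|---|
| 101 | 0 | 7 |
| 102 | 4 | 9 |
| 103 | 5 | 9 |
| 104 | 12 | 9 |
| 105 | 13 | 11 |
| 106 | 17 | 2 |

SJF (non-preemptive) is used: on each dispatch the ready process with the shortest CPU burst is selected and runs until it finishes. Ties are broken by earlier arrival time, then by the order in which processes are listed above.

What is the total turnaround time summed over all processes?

Schedule: | 101 0-7 | 102 7-16 | 103 16-25 | 106 25-27 | 104 27-36 | 105 36-47 |
Completion: 101=7  102=16  103=25  104=36  105=47  106=27
Turnaround = completion − arrival: 101=7, 102=12, 103=20, 104=24, 105=34, 106=10
Total turnaround = 7 + 12 + 20 + 24 + 34 + 10 = 107

107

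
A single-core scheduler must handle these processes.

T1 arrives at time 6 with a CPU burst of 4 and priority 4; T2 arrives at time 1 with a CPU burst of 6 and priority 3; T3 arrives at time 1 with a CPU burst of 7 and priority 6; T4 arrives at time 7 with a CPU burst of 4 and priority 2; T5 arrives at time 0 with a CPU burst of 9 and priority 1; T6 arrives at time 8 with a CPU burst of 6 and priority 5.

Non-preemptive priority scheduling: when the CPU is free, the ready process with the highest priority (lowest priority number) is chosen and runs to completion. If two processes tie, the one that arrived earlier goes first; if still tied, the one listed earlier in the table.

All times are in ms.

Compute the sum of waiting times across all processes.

70

Schedule: | T5 0-9 | T4 9-13 | T2 13-19 | T1 19-23 | T6 23-29 | T3 29-36 |
Completion: T1=23  T2=19  T3=36  T4=13  T5=9  T6=29
Waiting = turnaround − burst: T1=13, T2=12, T3=28, T4=2, T5=0, T6=15
Total waiting = 13 + 12 + 28 + 2 + 0 + 15 = 70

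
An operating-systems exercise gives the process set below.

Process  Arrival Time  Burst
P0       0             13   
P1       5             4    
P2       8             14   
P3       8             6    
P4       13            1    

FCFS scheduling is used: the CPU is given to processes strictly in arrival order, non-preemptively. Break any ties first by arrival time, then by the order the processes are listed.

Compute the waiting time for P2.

Schedule: | P0 0-13 | P1 13-17 | P2 17-31 | P3 31-37 | P4 37-38 |
Completion: P0=13  P1=17  P2=31  P3=37  P4=38
Waiting(P2) = turnaround − burst = 23 − 14 = 9

9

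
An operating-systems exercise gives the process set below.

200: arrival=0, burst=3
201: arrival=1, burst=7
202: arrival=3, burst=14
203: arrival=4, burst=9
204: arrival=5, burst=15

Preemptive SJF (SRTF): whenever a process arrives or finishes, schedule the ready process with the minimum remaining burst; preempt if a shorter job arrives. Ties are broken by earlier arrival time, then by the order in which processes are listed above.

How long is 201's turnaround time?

9

Gantt: | 200 0-3 | 201 3-10 | 203 10-19 | 202 19-33 | 204 33-48 |
Completion: 200=3  201=10  202=33  203=19  204=48
Turnaround (C−A): 200=3  201=9  202=30  203=15  204=43
Turnaround(201) = completion − arrival = 10 − 1 = 9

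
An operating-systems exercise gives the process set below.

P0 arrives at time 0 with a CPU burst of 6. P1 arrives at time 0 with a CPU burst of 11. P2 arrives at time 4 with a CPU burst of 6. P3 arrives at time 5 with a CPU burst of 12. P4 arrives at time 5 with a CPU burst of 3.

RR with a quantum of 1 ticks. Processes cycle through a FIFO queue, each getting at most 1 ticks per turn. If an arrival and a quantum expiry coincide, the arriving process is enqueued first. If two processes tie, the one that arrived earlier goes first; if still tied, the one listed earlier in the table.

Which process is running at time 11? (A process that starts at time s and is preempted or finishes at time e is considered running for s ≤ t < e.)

Gantt: | P0 0-1 | P1 1-2 | P0 2-3 | P1 3-4 | P0 4-5 | P2 5-6 | P1 6-7 | P3 7-8 | P4 8-9 | P0 9-10 | P2 10-11 | P1 11-12 | P3 12-13 | P4 13-14 | P0 14-15 | P2 15-16 | P1 16-17 | P3 17-18 | P4 18-19 | P0 19-20 | P2 20-21 | P1 21-22 | P3 22-23 | P2 23-24 | P1 24-25 | P3 25-26 | P2 26-27 | P1 27-28 | P3 28-29 | P1 29-30 | P3 30-31 | P1 31-32 | P3 32-33 | P1 33-34 | P3 34-38 |
Completion: P0=20  P1=34  P2=27  P3=38  P4=19
Turnaround (C−A): P0=20  P1=34  P2=23  P3=33  P4=14

P1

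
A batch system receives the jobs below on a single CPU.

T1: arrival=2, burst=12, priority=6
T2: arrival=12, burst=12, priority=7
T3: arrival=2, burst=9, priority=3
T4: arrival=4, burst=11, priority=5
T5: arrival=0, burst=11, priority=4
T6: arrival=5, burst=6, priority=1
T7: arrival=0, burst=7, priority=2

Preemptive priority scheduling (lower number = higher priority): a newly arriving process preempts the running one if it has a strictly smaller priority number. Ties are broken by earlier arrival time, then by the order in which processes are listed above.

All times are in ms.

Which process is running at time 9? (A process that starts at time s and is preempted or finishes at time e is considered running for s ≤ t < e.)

T6

Schedule: | T7 0-5 | T6 5-11 | T7 11-13 | T3 13-22 | T5 22-33 | T4 33-44 | T1 44-56 | T2 56-68 |
Completion: T1=56  T2=68  T3=22  T4=44  T5=33  T6=11  T7=13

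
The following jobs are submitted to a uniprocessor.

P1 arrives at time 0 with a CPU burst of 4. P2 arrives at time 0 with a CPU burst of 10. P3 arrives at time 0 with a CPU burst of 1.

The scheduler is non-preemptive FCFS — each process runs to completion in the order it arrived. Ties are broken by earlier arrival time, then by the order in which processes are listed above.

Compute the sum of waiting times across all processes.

Timeline: | P1 0-4 | P2 4-14 | P3 14-15 |
Completion: P1=4  P2=14  P3=15
Waiting = turnaround − burst: P1=0, P2=4, P3=14
Total waiting = 0 + 4 + 14 = 18

18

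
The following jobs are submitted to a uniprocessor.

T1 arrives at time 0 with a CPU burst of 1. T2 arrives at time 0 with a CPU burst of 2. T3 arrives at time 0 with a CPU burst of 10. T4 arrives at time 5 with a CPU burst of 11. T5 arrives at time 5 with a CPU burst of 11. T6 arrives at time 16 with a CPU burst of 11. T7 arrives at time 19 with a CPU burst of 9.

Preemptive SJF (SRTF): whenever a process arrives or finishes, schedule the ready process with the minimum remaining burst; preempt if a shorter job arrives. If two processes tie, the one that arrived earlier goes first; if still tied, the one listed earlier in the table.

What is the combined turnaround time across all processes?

Gantt: | T1 0-1 | T2 1-3 | T3 3-13 | T4 13-24 | T7 24-33 | T5 33-44 | T6 44-55 |
Completion: T1=1  T2=3  T3=13  T4=24  T5=44  T6=55  T7=33
Turnaround (C−A): T1=1  T2=3  T3=13  T4=19  T5=39  T6=39  T7=14
Turnaround = completion − arrival: T1=1, T2=3, T3=13, T4=19, T5=39, T6=39, T7=14
Total turnaround = 1 + 3 + 13 + 19 + 39 + 39 + 14 = 128

128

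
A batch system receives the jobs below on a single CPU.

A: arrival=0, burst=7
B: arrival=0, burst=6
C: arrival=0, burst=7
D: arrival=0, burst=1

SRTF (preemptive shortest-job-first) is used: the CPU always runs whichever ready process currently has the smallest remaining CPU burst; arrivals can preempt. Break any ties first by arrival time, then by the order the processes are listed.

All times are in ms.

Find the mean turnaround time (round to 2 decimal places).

10.75

Schedule: | D 0-1 | B 1-7 | A 7-14 | C 14-21 |
Completion: A=14  B=7  C=21  D=1
Turnaround (C−A): A=14  B=7  C=21  D=1
Turnaround times: A=14, B=7, C=21, D=1
Average turnaround = (14+7+21+1) / 4 = 43/4 = 10.75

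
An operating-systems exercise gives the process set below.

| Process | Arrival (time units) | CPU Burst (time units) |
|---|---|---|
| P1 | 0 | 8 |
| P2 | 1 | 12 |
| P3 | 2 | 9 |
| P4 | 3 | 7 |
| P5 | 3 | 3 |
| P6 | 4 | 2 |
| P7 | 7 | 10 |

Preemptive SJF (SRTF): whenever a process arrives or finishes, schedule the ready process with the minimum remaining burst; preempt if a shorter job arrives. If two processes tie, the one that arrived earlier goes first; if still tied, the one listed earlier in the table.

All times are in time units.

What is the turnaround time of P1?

13

Timeline: | P1 0-3 | P5 3-6 | P6 6-8 | P1 8-13 | P4 13-20 | P3 20-29 | P7 29-39 | P2 39-51 |
Completion: P1=13  P2=51  P3=29  P4=20  P5=6  P6=8  P7=39
Turnaround (C−A): P1=13  P2=50  P3=27  P4=17  P5=3  P6=4  P7=32
Turnaround(P1) = completion − arrival = 13 − 0 = 13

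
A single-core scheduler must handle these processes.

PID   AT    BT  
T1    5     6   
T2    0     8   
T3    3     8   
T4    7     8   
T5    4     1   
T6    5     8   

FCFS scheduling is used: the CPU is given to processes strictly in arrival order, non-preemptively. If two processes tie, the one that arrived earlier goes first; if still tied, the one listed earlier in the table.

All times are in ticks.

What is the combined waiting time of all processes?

71

Timeline: | T2 0-8 | T3 8-16 | T5 16-17 | T1 17-23 | T6 23-31 | T4 31-39 |
Completion: T1=23  T2=8  T3=16  T4=39  T5=17  T6=31
Waiting = turnaround − burst: T1=12, T2=0, T3=5, T4=24, T5=12, T6=18
Total waiting = 12 + 0 + 5 + 24 + 12 + 18 = 71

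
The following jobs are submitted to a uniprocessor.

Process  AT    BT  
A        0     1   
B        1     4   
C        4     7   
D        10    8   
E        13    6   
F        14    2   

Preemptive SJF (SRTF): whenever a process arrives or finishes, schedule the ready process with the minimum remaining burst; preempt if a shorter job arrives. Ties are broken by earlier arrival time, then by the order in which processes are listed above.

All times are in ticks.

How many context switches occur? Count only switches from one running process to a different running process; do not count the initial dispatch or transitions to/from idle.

Schedule: | A 0-1 | B 1-5 | C 5-12 | D 12-13 | E 13-14 | F 14-16 | E 16-21 | D 21-28 |
Completion: A=1  B=5  C=12  D=28  E=21  F=16
Turnaround (C−A): A=1  B=4  C=8  D=18  E=8  F=2

7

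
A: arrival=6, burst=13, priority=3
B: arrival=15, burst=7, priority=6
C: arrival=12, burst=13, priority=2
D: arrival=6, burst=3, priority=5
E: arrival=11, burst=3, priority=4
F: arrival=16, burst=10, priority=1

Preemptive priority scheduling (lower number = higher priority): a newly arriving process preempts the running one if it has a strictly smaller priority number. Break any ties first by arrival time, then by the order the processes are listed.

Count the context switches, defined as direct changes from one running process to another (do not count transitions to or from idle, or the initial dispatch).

7

Gantt: | idle 0-6 | A 6-12 | C 12-16 | F 16-26 | C 26-35 | A 35-42 | E 42-45 | D 45-48 | B 48-55 |
Completion: A=42  B=55  C=35  D=48  E=45  F=26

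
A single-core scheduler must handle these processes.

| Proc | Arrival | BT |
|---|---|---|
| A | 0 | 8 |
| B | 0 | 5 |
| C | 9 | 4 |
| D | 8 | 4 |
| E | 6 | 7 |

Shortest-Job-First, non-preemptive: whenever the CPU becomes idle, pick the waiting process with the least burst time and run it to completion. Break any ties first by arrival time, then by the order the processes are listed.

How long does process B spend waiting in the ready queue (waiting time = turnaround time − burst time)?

0

Gantt: | B 0-5 | A 5-13 | D 13-17 | C 17-21 | E 21-28 |
Completion: A=13  B=5  C=21  D=17  E=28
Turnaround (C−A): A=13  B=5  C=12  D=9  E=22
Waiting(B) = turnaround − burst = 5 − 5 = 0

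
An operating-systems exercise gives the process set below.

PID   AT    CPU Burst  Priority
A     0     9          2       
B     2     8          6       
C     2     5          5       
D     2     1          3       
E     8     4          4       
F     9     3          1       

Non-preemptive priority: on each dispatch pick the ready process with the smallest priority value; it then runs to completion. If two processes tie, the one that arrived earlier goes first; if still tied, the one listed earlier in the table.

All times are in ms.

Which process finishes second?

Gantt: | A 0-9 | F 9-12 | D 12-13 | E 13-17 | C 17-22 | B 22-30 |
Completion: A=9  B=30  C=22  D=13  E=17  F=12
Finish order: A → F → D → E → C → B

F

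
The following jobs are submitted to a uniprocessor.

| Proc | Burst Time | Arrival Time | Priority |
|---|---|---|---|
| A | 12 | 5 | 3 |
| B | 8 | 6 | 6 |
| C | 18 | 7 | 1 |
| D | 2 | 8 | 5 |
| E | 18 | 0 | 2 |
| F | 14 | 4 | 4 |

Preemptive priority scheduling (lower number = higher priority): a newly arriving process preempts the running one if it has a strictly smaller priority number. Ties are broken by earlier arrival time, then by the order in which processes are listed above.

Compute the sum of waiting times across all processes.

Timeline: | E 0-7 | C 7-25 | E 25-36 | A 36-48 | F 48-62 | D 62-64 | B 64-72 |
Completion: A=48  B=72  C=25  D=64  E=36  F=62
Turnaround (C−A): A=43  B=66  C=18  D=56  E=36  F=58
Waiting = turnaround − burst: A=31, B=58, C=0, D=54, E=18, F=44
Total waiting = 31 + 58 + 0 + 54 + 18 + 44 = 205

205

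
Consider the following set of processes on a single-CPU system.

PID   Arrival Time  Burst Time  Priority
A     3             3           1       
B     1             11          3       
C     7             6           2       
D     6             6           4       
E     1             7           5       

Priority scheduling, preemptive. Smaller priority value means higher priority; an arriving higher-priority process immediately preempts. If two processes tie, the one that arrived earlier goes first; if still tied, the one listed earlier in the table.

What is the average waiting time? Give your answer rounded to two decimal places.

Gantt: | idle 0-1 | B 1-3 | A 3-6 | B 6-7 | C 7-13 | B 13-21 | D 21-27 | E 27-34 |
Completion: A=6  B=21  C=13  D=27  E=34
Waiting times: A=0, B=9, C=0, D=15, E=26
Average waiting = (0+9+0+15+26) / 5 = 50/5 = 10.00

10.00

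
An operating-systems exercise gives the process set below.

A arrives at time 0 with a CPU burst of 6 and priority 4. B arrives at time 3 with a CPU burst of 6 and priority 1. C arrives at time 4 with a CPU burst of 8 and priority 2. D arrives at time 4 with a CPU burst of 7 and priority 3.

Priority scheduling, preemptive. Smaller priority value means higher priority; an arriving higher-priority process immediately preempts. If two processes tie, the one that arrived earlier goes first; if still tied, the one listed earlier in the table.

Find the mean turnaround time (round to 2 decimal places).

16.50

Gantt: | A 0-3 | B 3-9 | C 9-17 | D 17-24 | A 24-27 |
Completion: A=27  B=9  C=17  D=24
Turnaround (C−A): A=27  B=6  C=13  D=20
Turnaround times: A=27, B=6, C=13, D=20
Average turnaround = (27+6+13+20) / 4 = 66/4 = 16.50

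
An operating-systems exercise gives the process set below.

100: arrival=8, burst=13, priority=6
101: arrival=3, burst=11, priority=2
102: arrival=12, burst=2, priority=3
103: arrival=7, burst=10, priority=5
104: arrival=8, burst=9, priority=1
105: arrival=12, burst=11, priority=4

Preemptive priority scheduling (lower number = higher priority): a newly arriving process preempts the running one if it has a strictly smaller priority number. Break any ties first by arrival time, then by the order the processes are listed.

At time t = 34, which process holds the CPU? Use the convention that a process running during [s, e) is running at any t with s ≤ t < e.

Schedule: | idle 0-3 | 101 3-8 | 104 8-17 | 101 17-23 | 102 23-25 | 105 25-36 | 103 36-46 | 100 46-59 |
Completion: 100=59  101=23  102=25  103=46  104=17  105=36

105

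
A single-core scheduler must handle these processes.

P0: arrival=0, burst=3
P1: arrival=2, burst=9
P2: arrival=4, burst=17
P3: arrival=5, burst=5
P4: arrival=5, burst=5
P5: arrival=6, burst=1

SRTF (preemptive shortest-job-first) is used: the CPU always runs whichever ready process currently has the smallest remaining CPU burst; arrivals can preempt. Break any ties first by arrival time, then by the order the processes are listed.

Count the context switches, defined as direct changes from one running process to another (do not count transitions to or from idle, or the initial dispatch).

Schedule: | P0 0-3 | P1 3-5 | P3 5-6 | P5 6-7 | P3 7-11 | P4 11-16 | P1 16-23 | P2 23-40 |
Completion: P0=3  P1=23  P2=40  P3=11  P4=16  P5=7

7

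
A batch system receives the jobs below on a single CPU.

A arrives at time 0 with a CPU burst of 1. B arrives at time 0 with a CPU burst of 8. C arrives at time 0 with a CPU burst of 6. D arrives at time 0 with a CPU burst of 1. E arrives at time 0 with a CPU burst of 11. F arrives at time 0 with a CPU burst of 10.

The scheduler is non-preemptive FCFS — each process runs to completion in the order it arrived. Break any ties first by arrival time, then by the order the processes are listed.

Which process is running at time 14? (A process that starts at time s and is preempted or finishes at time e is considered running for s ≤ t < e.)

Schedule: | A 0-1 | B 1-9 | C 9-15 | D 15-16 | E 16-27 | F 27-37 |
Completion: A=1  B=9  C=15  D=16  E=27  F=37

C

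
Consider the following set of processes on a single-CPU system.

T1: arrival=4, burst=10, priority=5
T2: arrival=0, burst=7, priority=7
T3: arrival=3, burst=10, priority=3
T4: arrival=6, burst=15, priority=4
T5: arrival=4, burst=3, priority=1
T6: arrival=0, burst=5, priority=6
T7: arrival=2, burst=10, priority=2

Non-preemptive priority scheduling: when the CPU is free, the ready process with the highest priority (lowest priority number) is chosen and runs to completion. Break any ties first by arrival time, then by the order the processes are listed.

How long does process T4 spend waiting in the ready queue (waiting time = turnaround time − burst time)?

22

Gantt: | T6 0-5 | T5 5-8 | T7 8-18 | T3 18-28 | T4 28-43 | T1 43-53 | T2 53-60 |
Completion: T1=53  T2=60  T3=28  T4=43  T5=8  T6=5  T7=18
Turnaround (C−A): T1=49  T2=60  T3=25  T4=37  T5=4  T6=5  T7=16
Waiting(T4) = turnaround − burst = 37 − 15 = 22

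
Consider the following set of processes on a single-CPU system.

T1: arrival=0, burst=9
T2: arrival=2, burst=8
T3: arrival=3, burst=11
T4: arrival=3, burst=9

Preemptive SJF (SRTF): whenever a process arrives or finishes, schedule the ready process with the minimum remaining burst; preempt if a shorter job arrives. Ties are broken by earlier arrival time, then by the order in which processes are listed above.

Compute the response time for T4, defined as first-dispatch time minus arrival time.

Gantt: | T1 0-9 | T2 9-17 | T4 17-26 | T3 26-37 |
Completion: T1=9  T2=17  T3=37  T4=26
Turnaround (C−A): T1=9  T2=15  T3=34  T4=23
Response(T4) = first start − arrival = 17 − 3 = 14

14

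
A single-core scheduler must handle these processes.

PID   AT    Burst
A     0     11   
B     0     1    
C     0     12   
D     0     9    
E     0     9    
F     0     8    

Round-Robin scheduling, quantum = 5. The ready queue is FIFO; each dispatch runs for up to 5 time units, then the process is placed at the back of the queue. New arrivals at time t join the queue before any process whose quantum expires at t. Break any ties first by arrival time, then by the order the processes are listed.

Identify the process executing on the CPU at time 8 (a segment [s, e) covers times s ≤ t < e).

Schedule: | A 0-5 | B 5-6 | C 6-11 | D 11-16 | E 16-21 | F 21-26 | A 26-31 | C 31-36 | D 36-40 | E 40-44 | F 44-47 | A 47-48 | C 48-50 |
Completion: A=48  B=6  C=50  D=40  E=44  F=47
Turnaround (C−A): A=48  B=6  C=50  D=40  E=44  F=47

C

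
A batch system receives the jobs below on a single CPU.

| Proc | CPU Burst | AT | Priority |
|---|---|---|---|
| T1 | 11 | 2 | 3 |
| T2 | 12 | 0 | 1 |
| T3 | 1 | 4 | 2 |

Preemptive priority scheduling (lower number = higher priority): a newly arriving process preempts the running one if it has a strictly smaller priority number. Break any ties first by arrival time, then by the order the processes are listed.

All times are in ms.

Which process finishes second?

Gantt: | T2 0-12 | T3 12-13 | T1 13-24 |
Completion: T1=24  T2=12  T3=13
Finish order: T2 → T3 → T1

T3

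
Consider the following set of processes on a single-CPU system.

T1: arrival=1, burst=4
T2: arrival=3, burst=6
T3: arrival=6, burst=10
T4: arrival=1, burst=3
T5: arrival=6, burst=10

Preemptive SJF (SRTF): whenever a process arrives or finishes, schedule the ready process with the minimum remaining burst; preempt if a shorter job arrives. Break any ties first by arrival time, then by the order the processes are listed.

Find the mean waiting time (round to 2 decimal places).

Timeline: | idle 0-1 | T4 1-4 | T1 4-8 | T2 8-14 | T3 14-24 | T5 24-34 |
Completion: T1=8  T2=14  T3=24  T4=4  T5=34
Turnaround (C−A): T1=7  T2=11  T3=18  T4=3  T5=28
Waiting times: T1=3, T2=5, T3=8, T4=0, T5=18
Average waiting = (3+5+8+0+18) / 5 = 34/5 = 6.80

6.80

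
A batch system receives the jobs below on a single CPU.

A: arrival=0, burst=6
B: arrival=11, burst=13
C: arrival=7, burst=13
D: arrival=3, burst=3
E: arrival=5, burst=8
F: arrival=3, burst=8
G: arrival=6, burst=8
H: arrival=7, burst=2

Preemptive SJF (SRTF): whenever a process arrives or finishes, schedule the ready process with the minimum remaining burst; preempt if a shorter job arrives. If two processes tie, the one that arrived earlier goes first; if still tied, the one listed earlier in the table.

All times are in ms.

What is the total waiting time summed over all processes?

Gantt: | A 0-6 | D 6-9 | H 9-11 | F 11-19 | E 19-27 | G 27-35 | C 35-48 | B 48-61 |
Completion: A=6  B=61  C=48  D=9  E=27  F=19  G=35  H=11
Waiting = turnaround − burst: A=0, B=37, C=28, D=3, E=14, F=8, G=21, H=2
Total waiting = 0 + 37 + 28 + 3 + 14 + 8 + 21 + 2 = 113

113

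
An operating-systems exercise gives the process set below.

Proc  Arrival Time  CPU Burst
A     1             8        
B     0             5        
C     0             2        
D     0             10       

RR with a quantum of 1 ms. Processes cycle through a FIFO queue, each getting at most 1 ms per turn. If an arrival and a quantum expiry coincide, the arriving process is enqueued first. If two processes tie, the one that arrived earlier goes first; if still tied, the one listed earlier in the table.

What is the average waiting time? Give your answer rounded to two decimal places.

Timeline: | B 0-1 | C 1-2 | D 2-3 | A 3-4 | B 4-5 | C 5-6 | D 6-7 | A 7-8 | B 8-9 | D 9-10 | A 10-11 | B 11-12 | D 12-13 | A 13-14 | B 14-15 | D 15-16 | A 16-17 | D 17-18 | A 18-19 | D 19-20 | A 20-21 | D 21-22 | A 22-23 | D 23-25 |
Completion: A=23  B=15  C=6  D=25
Waiting times: A=14, B=10, C=4, D=15
Average waiting = (14+10+4+15) / 4 = 43/4 = 10.75

10.75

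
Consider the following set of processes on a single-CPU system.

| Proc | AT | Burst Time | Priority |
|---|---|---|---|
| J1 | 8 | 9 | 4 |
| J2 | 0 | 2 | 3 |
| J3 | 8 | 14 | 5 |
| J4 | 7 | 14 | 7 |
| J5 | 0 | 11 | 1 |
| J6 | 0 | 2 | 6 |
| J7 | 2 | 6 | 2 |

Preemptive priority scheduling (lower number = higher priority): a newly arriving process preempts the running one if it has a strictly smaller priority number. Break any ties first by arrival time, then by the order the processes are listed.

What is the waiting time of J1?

11

Gantt: | J5 0-11 | J7 11-17 | J2 17-19 | J1 19-28 | J3 28-42 | J6 42-44 | J4 44-58 |
Completion: J1=28  J2=19  J3=42  J4=58  J5=11  J6=44  J7=17
Turnaround (C−A): J1=20  J2=19  J3=34  J4=51  J5=11  J6=44  J7=15
Waiting(J1) = turnaround − burst = 20 − 9 = 11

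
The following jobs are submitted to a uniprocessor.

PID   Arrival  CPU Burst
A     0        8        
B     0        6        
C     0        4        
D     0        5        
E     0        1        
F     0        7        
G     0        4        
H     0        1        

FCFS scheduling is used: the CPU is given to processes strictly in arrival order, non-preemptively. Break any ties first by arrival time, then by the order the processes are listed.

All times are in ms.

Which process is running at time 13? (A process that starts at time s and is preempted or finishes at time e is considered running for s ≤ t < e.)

Timeline: | A 0-8 | B 8-14 | C 14-18 | D 18-23 | E 23-24 | F 24-31 | G 31-35 | H 35-36 |
Completion: A=8  B=14  C=18  D=23  E=24  F=31  G=35  H=36

B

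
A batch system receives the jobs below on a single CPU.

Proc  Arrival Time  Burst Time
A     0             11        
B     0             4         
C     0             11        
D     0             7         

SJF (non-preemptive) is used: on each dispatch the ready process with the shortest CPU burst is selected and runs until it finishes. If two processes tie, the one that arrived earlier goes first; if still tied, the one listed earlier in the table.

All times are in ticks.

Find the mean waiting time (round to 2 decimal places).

Gantt: | B 0-4 | D 4-11 | A 11-22 | C 22-33 |
Completion: A=22  B=4  C=33  D=11
Turnaround (C−A): A=22  B=4  C=33  D=11
Waiting times: A=11, B=0, C=22, D=4
Average waiting = (11+0+22+4) / 4 = 37/4 = 9.25

9.25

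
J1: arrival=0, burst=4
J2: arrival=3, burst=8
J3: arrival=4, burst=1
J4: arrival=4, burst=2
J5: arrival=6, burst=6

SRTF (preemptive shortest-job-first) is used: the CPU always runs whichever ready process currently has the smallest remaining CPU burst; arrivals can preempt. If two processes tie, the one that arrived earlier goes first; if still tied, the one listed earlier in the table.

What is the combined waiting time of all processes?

Schedule: | J1 0-4 | J3 4-5 | J4 5-7 | J5 7-13 | J2 13-21 |
Completion: J1=4  J2=21  J3=5  J4=7  J5=13
Waiting = turnaround − burst: J1=0, J2=10, J3=0, J4=1, J5=1
Total waiting = 0 + 10 + 0 + 1 + 1 = 12

12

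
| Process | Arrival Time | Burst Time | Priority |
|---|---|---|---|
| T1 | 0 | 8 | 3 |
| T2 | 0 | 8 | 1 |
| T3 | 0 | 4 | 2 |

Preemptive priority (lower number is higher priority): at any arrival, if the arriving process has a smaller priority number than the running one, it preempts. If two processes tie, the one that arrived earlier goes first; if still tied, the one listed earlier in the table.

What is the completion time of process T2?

Timeline: | T2 0-8 | T3 8-12 | T1 12-20 |
Completion: T1=20  T2=8  T3=12
Turnaround (C−A): T1=20  T2=8  T3=12

8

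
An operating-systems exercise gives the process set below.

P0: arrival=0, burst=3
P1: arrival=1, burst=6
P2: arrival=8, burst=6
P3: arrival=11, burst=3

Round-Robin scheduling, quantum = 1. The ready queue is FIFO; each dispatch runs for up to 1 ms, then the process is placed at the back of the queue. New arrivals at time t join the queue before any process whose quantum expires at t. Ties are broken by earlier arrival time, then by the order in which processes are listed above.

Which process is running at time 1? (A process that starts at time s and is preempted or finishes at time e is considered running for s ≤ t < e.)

Timeline: | P0 0-1 | P1 1-2 | P0 2-3 | P1 3-4 | P0 4-5 | P1 5-8 | P2 8-9 | P1 9-10 | P2 10-11 | P3 11-12 | P2 12-13 | P3 13-14 | P2 14-15 | P3 15-16 | P2 16-18 |
Completion: P0=5  P1=10  P2=18  P3=16

P1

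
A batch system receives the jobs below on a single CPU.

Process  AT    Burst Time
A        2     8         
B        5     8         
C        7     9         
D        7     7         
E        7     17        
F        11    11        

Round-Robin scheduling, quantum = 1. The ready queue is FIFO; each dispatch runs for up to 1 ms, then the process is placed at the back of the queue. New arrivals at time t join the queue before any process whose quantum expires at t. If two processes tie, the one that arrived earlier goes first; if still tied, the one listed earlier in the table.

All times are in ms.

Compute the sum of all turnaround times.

Timeline: | idle 0-2 | A 2-5 | B 5-6 | A 6-7 | B 7-8 | C 8-9 | D 9-10 | E 10-11 | A 11-12 | B 12-13 | C 13-14 | D 14-15 | F 15-16 | E 16-17 | A 17-18 | B 18-19 | C 19-20 | D 20-21 | F 21-22 | E 22-23 | A 23-24 | B 24-25 | C 25-26 | D 26-27 | F 27-28 | E 28-29 | A 29-30 | B 30-31 | C 31-32 | D 32-33 | F 33-34 | E 34-35 | B 35-36 | C 36-37 | D 37-38 | F 38-39 | E 39-40 | B 40-41 | C 41-42 | D 42-43 | F 43-44 | E 44-45 | C 45-46 | F 46-47 | E 47-48 | C 48-49 | F 49-50 | E 50-51 | F 51-52 | E 52-53 | F 53-54 | E 54-55 | F 55-56 | E 56-62 |
Completion: A=30  B=41  C=49  D=43  E=62  F=56
Turnaround (C−A): A=28  B=36  C=42  D=36  E=55  F=45
Turnaround = completion − arrival: A=28, B=36, C=42, D=36, E=55, F=45
Total turnaround = 28 + 36 + 42 + 36 + 55 + 45 = 242

242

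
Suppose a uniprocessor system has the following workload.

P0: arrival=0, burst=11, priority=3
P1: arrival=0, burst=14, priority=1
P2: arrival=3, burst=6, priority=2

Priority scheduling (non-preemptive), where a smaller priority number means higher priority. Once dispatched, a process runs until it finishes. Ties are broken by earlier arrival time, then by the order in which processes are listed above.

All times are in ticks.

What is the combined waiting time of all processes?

31

Gantt: | P1 0-14 | P2 14-20 | P0 20-31 |
Completion: P0=31  P1=14  P2=20
Turnaround (C−A): P0=31  P1=14  P2=17
Waiting = turnaround − burst: P0=20, P1=0, P2=11
Total waiting = 20 + 0 + 11 = 31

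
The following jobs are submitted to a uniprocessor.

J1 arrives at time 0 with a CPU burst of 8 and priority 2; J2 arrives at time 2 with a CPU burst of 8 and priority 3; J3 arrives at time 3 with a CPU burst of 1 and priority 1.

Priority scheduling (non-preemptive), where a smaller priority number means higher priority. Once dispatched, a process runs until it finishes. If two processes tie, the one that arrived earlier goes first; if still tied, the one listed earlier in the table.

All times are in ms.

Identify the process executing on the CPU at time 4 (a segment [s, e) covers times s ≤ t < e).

J1

Timeline: | J1 0-8 | J3 8-9 | J2 9-17 |
Completion: J1=8  J2=17  J3=9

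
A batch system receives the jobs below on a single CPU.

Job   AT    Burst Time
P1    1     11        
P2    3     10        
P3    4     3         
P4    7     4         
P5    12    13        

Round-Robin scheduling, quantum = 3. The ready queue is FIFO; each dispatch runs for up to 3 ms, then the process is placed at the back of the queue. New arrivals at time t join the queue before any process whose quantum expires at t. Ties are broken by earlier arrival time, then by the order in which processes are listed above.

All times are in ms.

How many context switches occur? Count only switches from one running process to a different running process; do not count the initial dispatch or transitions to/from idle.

Gantt: | idle 0-1 | P1 1-4 | P2 4-7 | P3 7-10 | P1 10-13 | P4 13-16 | P2 16-19 | P5 19-22 | P1 22-25 | P4 25-26 | P2 26-29 | P5 29-32 | P1 32-34 | P2 34-35 | P5 35-42 |
Completion: P1=34  P2=35  P3=10  P4=26  P5=42
Turnaround (C−A): P1=33  P2=32  P3=6  P4=19  P5=30

13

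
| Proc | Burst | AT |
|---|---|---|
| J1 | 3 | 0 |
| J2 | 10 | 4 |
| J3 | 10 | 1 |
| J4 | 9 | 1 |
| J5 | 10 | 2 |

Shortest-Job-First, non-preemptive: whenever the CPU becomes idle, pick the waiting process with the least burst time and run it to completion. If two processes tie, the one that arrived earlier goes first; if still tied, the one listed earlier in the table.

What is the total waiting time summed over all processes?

61

Timeline: | J1 0-3 | J4 3-12 | J3 12-22 | J5 22-32 | J2 32-42 |
Completion: J1=3  J2=42  J3=22  J4=12  J5=32
Turnaround (C−A): J1=3  J2=38  J3=21  J4=11  J5=30
Waiting = turnaround − burst: J1=0, J2=28, J3=11, J4=2, J5=20
Total waiting = 0 + 28 + 11 + 2 + 20 = 61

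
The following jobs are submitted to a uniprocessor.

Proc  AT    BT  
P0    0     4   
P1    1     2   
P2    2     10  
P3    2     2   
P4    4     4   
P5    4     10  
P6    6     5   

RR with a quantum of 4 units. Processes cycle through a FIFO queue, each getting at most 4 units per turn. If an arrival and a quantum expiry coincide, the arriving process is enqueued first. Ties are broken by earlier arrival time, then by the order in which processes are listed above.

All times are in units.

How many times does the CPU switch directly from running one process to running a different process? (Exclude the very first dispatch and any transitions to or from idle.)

11

Schedule: | P0 0-4 | P1 4-6 | P2 6-10 | P3 10-12 | P4 12-16 | P5 16-20 | P6 20-24 | P2 24-28 | P5 28-32 | P6 32-33 | P2 33-35 | P5 35-37 |
Completion: P0=4  P1=6  P2=35  P3=12  P4=16  P5=37  P6=33
Turnaround (C−A): P0=4  P1=5  P2=33  P3=10  P4=12  P5=33  P6=27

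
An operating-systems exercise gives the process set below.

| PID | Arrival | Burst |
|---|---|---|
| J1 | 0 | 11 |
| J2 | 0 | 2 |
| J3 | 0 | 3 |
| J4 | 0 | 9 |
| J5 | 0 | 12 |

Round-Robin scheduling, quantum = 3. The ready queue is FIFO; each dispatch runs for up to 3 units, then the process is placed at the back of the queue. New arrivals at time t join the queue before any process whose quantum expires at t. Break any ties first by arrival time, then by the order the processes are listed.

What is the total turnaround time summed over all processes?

Gantt: | J1 0-3 | J2 3-5 | J3 5-8 | J4 8-11 | J5 11-14 | J1 14-17 | J4 17-20 | J5 20-23 | J1 23-26 | J4 26-29 | J5 29-32 | J1 32-34 | J5 34-37 |
Completion: J1=34  J2=5  J3=8  J4=29  J5=37
Turnaround = completion − arrival: J1=34, J2=5, J3=8, J4=29, J5=37
Total turnaround = 34 + 5 + 8 + 29 + 37 = 113

113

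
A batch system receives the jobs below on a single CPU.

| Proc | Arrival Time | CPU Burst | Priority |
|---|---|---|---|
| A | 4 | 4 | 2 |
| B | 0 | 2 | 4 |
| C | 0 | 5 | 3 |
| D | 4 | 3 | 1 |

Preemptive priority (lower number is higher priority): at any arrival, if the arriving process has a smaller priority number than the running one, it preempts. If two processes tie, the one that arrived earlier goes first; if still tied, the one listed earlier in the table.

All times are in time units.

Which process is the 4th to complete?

Timeline: | C 0-4 | D 4-7 | A 7-11 | C 11-12 | B 12-14 |
Completion: A=11  B=14  C=12  D=7
Turnaround (C−A): A=7  B=14  C=12  D=3
Finish order: D → A → C → B

B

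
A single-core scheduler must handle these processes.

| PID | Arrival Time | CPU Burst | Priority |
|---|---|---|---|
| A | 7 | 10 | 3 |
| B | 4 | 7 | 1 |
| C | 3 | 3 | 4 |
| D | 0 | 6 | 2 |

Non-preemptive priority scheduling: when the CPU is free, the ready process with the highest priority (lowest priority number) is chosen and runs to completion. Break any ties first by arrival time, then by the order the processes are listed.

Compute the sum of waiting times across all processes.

Schedule: | D 0-6 | B 6-13 | A 13-23 | C 23-26 |
Completion: A=23  B=13  C=26  D=6
Turnaround (C−A): A=16  B=9  C=23  D=6
Waiting = turnaround − burst: A=6, B=2, C=20, D=0
Total waiting = 6 + 2 + 20 + 0 = 28

28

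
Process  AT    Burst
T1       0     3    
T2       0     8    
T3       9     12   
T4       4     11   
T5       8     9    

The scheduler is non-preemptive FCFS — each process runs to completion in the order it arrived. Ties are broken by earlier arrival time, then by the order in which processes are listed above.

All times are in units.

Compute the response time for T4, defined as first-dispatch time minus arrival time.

7

Gantt: | T1 0-3 | T2 3-11 | T4 11-22 | T5 22-31 | T3 31-43 |
Completion: T1=3  T2=11  T3=43  T4=22  T5=31
Turnaround (C−A): T1=3  T2=11  T3=34  T4=18  T5=23
Response(T4) = first start − arrival = 11 − 4 = 7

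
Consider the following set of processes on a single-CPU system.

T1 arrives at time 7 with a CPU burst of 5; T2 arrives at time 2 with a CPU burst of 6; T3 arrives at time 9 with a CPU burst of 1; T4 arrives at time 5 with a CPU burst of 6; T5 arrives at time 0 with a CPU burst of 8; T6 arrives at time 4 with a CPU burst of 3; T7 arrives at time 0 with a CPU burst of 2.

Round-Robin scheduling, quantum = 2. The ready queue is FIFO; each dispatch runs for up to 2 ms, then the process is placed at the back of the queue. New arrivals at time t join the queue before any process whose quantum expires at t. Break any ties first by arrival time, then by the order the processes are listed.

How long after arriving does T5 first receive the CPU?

Schedule: | T5 0-2 | T7 2-4 | T2 4-6 | T5 6-8 | T6 8-10 | T4 10-12 | T2 12-14 | T1 14-16 | T5 16-18 | T3 18-19 | T6 19-20 | T4 20-22 | T2 22-24 | T1 24-26 | T5 26-28 | T4 28-30 | T1 30-31 |
Completion: T1=31  T2=24  T3=19  T4=30  T5=28  T6=20  T7=4
Response(T5) = first start − arrival = 0 − 0 = 0

0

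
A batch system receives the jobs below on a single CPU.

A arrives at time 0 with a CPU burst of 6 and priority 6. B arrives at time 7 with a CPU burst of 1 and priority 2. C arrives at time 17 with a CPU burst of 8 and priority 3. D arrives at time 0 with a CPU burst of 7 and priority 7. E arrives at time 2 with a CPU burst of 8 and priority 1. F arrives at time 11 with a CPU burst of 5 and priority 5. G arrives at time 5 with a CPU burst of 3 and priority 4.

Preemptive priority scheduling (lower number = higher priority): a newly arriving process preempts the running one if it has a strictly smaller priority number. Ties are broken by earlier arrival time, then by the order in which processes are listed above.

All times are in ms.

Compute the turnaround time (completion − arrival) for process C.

8

Schedule: | A 0-2 | E 2-10 | B 10-11 | G 11-14 | F 14-17 | C 17-25 | F 25-27 | A 27-31 | D 31-38 |
Completion: A=31  B=11  C=25  D=38  E=10  F=27  G=14
Turnaround (C−A): A=31  B=4  C=8  D=38  E=8  F=16  G=9
Turnaround(C) = completion − arrival = 25 − 17 = 8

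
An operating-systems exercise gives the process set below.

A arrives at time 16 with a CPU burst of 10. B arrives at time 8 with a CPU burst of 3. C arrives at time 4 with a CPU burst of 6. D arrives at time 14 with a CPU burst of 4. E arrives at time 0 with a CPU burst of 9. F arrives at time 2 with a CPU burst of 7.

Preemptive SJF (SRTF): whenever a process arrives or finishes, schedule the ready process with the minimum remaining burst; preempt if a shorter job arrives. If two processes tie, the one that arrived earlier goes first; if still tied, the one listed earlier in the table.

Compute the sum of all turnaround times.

85

Schedule: | E 0-9 | B 9-12 | C 12-18 | D 18-22 | F 22-29 | A 29-39 |
Completion: A=39  B=12  C=18  D=22  E=9  F=29
Turnaround = completion − arrival: A=23, B=4, C=14, D=8, E=9, F=27
Total turnaround = 23 + 4 + 14 + 8 + 9 + 27 = 85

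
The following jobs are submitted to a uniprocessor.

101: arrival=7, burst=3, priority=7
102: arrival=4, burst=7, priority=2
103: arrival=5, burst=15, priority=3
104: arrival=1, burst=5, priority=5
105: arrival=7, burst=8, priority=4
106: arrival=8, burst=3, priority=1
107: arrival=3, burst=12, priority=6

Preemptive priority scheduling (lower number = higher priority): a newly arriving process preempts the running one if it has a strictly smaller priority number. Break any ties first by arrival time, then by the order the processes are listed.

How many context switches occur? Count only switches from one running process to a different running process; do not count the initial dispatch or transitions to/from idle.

8

Schedule: | idle 0-1 | 104 1-4 | 102 4-8 | 106 8-11 | 102 11-14 | 103 14-29 | 105 29-37 | 104 37-39 | 107 39-51 | 101 51-54 |
Completion: 101=54  102=14  103=29  104=39  105=37  106=11  107=51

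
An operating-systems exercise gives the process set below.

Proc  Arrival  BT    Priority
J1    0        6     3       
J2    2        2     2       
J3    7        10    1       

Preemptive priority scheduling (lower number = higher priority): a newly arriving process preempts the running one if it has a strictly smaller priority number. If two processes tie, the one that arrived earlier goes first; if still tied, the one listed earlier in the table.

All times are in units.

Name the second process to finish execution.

Schedule: | J1 0-2 | J2 2-4 | J1 4-7 | J3 7-17 | J1 17-18 |
Completion: J1=18  J2=4  J3=17
Finish order: J2 → J3 → J1

J3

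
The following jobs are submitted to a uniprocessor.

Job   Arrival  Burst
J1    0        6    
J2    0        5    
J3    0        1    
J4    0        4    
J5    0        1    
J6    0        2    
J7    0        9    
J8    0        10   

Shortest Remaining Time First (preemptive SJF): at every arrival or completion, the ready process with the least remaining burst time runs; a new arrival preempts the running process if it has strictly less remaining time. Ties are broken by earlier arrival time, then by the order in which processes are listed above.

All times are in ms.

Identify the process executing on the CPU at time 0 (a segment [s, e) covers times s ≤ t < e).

J3

Timeline: | J3 0-1 | J5 1-2 | J6 2-4 | J4 4-8 | J2 8-13 | J1 13-19 | J7 19-28 | J8 28-38 |
Completion: J1=19  J2=13  J3=1  J4=8  J5=2  J6=4  J7=28  J8=38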